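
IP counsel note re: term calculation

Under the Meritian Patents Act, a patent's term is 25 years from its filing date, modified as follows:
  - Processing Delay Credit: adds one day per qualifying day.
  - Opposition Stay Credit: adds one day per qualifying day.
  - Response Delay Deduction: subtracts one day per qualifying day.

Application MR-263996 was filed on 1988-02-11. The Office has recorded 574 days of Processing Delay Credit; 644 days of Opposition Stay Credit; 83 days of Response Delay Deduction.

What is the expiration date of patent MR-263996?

Base term: filing date + 25 years → 11 February 2013.
Processing Delay Credit: +574 days → 8 September 2014.
Opposition Stay Credit: +644 days → 13 June 2016.
Response Delay Deduction: −83 days → 22 March 2016.

March 22, 2016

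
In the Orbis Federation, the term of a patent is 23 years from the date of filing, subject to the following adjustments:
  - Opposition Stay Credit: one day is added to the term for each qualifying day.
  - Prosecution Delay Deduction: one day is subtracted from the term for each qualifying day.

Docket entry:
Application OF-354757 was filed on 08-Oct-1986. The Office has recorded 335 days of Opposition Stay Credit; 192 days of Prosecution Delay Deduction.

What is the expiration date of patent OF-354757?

Base term: filing date + 23 years → 8 October 2009.
Opposition Stay Credit: +335 days → 8 September 2010.
Prosecution Delay Deduction: −192 days → 28 February 2010.

February 28, 2010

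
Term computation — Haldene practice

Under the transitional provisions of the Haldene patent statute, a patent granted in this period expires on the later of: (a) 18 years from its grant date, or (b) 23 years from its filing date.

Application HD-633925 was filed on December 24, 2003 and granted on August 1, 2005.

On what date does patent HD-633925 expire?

(a) grant + 18 years → 1 August 2023.
(b) filing + 23 years → 24 December 2026.
Later of the two: 24 December 2026.

December 24, 2026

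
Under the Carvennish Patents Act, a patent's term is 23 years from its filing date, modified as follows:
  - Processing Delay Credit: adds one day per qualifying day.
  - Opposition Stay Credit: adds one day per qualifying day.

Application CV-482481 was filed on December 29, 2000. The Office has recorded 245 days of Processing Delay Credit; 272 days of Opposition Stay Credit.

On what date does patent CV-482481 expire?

May 29, 2025

Base term: filing date + 23 years → 29 December 2023.
Processing Delay Credit: +245 days → 30 August 2024.
Opposition Stay Credit: +272 days → 29 May 2025.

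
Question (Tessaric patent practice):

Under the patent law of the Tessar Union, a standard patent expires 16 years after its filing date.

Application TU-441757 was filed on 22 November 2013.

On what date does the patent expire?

2029-11-22

Filing date + 16 years → 22 November 2029.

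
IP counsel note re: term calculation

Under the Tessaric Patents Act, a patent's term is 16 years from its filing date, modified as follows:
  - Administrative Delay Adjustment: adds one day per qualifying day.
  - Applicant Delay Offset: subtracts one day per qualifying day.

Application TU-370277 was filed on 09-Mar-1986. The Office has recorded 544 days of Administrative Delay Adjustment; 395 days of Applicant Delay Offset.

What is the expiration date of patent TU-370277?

Base term: filing date + 16 years → 9 March 2002.
Administrative Delay Adjustment: +544 days → 4 September 2003.
Applicant Delay Offset: −395 days → 5 August 2002.

2002-08-05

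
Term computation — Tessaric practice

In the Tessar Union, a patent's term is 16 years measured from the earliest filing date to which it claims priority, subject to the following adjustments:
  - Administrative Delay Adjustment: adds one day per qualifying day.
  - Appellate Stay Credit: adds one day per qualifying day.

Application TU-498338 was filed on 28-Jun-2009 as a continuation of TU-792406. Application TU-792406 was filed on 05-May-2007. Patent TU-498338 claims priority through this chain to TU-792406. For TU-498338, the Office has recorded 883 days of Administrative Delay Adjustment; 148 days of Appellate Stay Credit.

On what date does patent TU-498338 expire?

March 1, 2026

Earliest priority filing: 5 May 2007.
Base term: 5 May 2007 + 16 years → 5 May 2023.
Administrative Delay Adjustment: +883 days → 4 October 2025.
Appellate Stay Credit: +148 days → 1 March 2026.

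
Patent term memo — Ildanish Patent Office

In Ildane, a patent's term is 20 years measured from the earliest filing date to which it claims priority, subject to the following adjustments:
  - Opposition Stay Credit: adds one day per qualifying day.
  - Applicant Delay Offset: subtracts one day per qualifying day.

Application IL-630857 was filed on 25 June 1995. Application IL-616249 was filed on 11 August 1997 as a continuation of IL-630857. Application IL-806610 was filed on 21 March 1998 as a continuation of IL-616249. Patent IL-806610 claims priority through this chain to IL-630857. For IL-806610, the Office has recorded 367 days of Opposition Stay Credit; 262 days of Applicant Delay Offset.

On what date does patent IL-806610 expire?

2015-10-08

Earliest priority filing: 25 June 1995.
Base term: 25 June 1995 + 20 years → 25 June 2015.
Opposition Stay Credit: +367 days → 26 June 2016.
Applicant Delay Offset: −262 days → 8 October 2015.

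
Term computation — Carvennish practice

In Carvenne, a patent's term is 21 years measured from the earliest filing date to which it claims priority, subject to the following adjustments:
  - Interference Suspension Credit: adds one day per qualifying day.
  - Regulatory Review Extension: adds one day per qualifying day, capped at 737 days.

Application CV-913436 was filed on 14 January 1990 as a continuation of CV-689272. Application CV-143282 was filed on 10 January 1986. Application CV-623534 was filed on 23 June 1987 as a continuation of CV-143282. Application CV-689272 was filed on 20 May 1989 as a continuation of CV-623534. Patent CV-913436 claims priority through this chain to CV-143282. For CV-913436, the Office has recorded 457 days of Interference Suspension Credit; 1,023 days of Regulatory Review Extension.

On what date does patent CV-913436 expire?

April 18, 2010

Earliest priority filing: 10 January 1986.
Base term: 10 January 1986 + 21 years → 10 January 2007.
Interference Suspension Credit: +457 days → 11 April 2008.
Regulatory Review Extension: 1023 days claimed exceeds the 737-day cap, so +737 days → 18 April 2010.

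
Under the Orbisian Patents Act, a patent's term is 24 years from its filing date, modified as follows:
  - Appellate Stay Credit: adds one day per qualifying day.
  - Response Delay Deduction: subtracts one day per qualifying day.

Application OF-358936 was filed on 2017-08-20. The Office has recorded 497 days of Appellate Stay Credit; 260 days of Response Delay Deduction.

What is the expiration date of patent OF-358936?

Base term: filing date + 24 years → 20 August 2041.
Appellate Stay Credit: +497 days → 30 December 2042.
Response Delay Deduction: −260 days → 14 April 2042.

April 14, 2042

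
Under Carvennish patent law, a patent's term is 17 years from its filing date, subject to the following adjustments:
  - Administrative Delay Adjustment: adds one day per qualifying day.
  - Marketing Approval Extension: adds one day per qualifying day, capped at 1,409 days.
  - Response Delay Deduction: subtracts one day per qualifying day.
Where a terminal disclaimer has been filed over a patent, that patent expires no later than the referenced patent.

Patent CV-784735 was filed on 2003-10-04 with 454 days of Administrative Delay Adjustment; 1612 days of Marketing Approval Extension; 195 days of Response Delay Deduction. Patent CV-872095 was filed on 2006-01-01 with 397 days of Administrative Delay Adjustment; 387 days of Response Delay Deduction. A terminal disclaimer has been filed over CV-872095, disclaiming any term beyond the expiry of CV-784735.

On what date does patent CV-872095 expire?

Natural term of CV-872095:
  Base: filing + 17 years → 1 January 2023.
  Administrative Delay Adjustment: +397 days → 2 February 2024.
  Response Delay Deduction: −387 days → 11 January 2023.
Expiry of referenced patent CV-784735:
  Base: filing + 17 years → 4 October 2020.
  Administrative Delay Adjustment: +454 days → 1 January 2022.
  Marketing Approval Extension: 1612 days claimed exceeds the 1409-day cap, so +1409 days → 10 November 2025.
  Response Delay Deduction: −195 days → 29 April 2025.
Terminal disclaimer: CV-872095 expires on the earlier of 11 January 2023 and 29 April 2025.

2023-01-11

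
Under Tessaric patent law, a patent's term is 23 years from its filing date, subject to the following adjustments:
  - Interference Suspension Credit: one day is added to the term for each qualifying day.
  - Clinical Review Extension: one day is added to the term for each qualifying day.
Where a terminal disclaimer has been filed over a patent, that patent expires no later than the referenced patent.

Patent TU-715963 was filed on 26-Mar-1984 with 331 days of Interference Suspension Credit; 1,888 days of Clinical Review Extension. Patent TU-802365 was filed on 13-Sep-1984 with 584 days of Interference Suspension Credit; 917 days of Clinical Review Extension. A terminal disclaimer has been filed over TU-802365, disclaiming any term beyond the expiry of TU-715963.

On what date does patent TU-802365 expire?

2011-10-23

Natural term of TU-802365:
  Base: filing + 23 years → 13 September 2007.
  Interference Suspension Credit: +584 days → 19 April 2009.
  Clinical Review Extension: +917 days → 23 October 2011.
Expiry of referenced patent TU-715963:
  Base: filing + 23 years → 26 March 2007.
  Interference Suspension Credit: +331 days → 20 February 2008.
  Clinical Review Extension: +1888 days → 22 April 2013.
Terminal disclaimer: TU-802365 expires on the earlier of 23 October 2011 and 22 April 2013.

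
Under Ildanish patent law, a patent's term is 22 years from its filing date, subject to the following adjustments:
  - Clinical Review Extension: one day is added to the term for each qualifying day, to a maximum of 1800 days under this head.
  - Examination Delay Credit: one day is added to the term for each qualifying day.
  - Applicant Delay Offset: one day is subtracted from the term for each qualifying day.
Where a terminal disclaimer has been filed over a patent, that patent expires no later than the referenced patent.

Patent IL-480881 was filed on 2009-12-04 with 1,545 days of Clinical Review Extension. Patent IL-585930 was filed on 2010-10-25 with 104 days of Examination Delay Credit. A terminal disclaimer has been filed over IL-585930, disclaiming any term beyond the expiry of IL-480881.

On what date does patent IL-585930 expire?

2033-02-06

Natural term of IL-585930:
  Base: filing + 22 years → 25 October 2032.
  Examination Delay Credit: +104 days → 6 February 2033.
Expiry of referenced patent IL-480881:
  Base: filing + 22 years → 4 December 2031.
  Clinical Review Extension: 1545 days (within the 1800-day cap) → +1545 days → 26 February 2036.
Terminal disclaimer: IL-585930 expires on the earlier of 6 February 2033 and 26 February 2036.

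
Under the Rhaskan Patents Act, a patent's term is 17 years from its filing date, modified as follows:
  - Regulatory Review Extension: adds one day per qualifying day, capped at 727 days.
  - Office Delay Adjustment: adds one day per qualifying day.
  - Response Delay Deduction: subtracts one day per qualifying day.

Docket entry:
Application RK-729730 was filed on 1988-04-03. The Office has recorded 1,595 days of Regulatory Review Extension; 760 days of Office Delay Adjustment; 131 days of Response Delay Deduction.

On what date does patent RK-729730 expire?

December 19, 2008

Base term: filing date + 17 years → 3 April 2005.
Regulatory Review Extension: 1595 days claimed exceeds the 727-day cap, so +727 days → 31 March 2007.
Office Delay Adjustment: +760 days → 29 April 2009.
Response Delay Deduction: −131 days → 19 December 2008.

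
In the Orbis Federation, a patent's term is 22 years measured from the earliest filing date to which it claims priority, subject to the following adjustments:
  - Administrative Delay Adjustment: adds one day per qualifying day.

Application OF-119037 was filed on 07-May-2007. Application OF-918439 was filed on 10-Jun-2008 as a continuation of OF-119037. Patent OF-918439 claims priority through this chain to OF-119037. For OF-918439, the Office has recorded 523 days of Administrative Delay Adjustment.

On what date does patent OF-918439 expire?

2030-10-12

Earliest priority filing: 7 May 2007.
Base term: 7 May 2007 + 22 years → 7 May 2029.
Administrative Delay Adjustment: +523 days → 12 October 2030.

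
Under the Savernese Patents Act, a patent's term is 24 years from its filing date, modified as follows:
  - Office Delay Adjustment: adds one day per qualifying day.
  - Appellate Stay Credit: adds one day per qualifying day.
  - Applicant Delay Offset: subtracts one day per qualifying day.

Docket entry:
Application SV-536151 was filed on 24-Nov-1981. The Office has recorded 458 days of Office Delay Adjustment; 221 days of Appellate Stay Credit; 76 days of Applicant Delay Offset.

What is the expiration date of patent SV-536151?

Base term: filing date + 24 years → 24 November 2005.
Office Delay Adjustment: +458 days → 25 February 2007.
Appellate Stay Credit: +221 days → 4 October 2007.
Applicant Delay Offset: −76 days → 20 July 2007.

2007-07-20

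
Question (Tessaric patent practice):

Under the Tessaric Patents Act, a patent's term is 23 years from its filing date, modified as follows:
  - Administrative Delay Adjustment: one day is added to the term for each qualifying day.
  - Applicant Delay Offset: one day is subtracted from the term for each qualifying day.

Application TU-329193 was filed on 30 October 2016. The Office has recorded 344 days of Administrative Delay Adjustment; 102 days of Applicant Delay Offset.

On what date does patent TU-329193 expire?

Base term: filing date + 23 years → 30 October 2039.
Administrative Delay Adjustment: +344 days → 8 October 2040.
Applicant Delay Offset: −102 days → 28 June 2040.

June 28, 2040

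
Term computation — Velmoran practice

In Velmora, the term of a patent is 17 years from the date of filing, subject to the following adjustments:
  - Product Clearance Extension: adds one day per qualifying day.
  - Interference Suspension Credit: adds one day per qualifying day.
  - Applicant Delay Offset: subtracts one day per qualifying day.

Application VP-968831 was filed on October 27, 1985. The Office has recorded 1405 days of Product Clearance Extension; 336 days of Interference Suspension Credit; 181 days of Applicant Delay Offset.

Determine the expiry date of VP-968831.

2007-02-03

Base term: filing date + 17 years → 27 October 2002.
Product Clearance Extension: +1405 days → 1 September 2006.
Interference Suspension Credit: +336 days → 3 August 2007.
Applicant Delay Offset: −181 days → 3 February 2007.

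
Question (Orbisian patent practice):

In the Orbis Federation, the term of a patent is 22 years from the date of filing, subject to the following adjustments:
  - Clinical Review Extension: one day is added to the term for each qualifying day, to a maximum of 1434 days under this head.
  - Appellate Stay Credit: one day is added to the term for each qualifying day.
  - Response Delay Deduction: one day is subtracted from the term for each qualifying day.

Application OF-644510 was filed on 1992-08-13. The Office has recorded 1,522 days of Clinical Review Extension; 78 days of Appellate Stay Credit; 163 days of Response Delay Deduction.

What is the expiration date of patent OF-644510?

Base term: filing date + 22 years → 13 August 2014.
Clinical Review Extension: 1522 days claimed exceeds the 1434-day cap, so +1434 days → 17 July 2018.
Appellate Stay Credit: +78 days → 3 October 2018.
Response Delay Deduction: −163 days → 23 April 2018.

2018-04-23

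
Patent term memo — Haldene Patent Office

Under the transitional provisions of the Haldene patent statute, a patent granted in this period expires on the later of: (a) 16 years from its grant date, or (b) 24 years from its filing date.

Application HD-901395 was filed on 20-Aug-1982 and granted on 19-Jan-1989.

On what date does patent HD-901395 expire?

(a) grant + 16 years → 19 January 2005.
(b) filing + 24 years → 20 August 2006.
Later of the two: 20 August 2006.

2006-08-20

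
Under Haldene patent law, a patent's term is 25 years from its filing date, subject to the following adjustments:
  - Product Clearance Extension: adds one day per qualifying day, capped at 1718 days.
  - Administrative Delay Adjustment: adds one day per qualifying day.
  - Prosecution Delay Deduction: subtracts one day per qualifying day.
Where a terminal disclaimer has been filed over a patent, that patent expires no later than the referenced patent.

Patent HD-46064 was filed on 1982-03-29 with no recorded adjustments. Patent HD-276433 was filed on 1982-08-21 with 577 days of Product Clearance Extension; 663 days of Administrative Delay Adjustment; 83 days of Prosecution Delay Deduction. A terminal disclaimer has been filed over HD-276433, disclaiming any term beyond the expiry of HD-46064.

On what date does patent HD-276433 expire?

March 29, 2007

Natural term of HD-276433:
  Base: filing + 25 years → 21 August 2007.
  Product Clearance Extension: 577 days (within the 1718-day cap) → +577 days → 20 March 2009.
  Administrative Delay Adjustment: +663 days → 12 January 2011.
  Prosecution Delay Deduction: −83 days → 21 October 2010.
Expiry of referenced patent HD-46064:
  Base: filing + 25 years → 29 March 2007.
Terminal disclaimer: HD-276433 expires on the earlier of 21 October 2010 and 29 March 2007.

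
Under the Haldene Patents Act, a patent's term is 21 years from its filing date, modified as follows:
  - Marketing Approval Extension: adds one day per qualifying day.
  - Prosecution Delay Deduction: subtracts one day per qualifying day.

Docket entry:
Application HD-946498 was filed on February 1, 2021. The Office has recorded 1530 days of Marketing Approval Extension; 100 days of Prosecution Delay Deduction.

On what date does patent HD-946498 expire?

Base term: filing date + 21 years → 1 February 2042.
Marketing Approval Extension: +1530 days → 11 April 2046.
Prosecution Delay Deduction: −100 days → 1 January 2046.

January 1, 2046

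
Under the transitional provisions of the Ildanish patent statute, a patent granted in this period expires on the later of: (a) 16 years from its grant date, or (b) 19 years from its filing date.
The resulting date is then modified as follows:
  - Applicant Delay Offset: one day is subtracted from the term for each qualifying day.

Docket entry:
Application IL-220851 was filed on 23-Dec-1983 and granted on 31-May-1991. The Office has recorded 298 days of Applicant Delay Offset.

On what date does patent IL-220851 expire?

2006-08-06

(a) grant + 16 years → 31 May 2007.
(b) filing + 19 years → 23 December 2002.
Later of the two: 31 May 2007.
Applicant Delay Offset: −298 days → 6 August 2006.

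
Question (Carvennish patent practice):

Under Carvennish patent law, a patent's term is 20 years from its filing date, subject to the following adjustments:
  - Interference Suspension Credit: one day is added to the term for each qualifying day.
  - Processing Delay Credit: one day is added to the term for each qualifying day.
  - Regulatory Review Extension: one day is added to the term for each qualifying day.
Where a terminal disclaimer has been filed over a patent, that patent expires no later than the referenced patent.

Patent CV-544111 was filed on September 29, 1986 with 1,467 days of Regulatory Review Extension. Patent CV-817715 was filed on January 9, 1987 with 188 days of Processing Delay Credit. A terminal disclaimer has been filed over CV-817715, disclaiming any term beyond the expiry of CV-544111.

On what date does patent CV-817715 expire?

Natural term of CV-817715:
  Base: filing + 20 years → 9 January 2007.
  Processing Delay Credit: +188 days → 16 July 2007.
Expiry of referenced patent CV-544111:
  Base: filing + 20 years → 29 September 2006.
  Regulatory Review Extension: +1467 days → 5 October 2010.
Terminal disclaimer: CV-817715 expires on the earlier of 16 July 2007 and 5 October 2010.

2007-07-16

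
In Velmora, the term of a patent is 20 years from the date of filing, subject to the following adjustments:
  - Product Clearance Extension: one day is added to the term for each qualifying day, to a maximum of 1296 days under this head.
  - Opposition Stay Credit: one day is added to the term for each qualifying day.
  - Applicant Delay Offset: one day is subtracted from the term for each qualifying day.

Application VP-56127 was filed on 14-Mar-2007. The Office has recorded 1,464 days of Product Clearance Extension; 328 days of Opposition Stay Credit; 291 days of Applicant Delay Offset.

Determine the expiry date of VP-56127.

2030-11-06

Base term: filing date + 20 years → 14 March 2027.
Product Clearance Extension: 1464 days claimed exceeds the 1296-day cap, so +1296 days → 30 September 2030.
Opposition Stay Credit: +328 days → 24 August 2031.
Applicant Delay Offset: −291 days → 6 November 2030.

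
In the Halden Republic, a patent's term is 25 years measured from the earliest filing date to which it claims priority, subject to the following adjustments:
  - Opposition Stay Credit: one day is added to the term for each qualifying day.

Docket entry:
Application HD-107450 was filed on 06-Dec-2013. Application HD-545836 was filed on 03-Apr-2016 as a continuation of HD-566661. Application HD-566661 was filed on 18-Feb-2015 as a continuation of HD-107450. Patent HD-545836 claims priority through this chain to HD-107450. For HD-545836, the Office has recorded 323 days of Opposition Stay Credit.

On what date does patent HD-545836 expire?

Earliest priority filing: 6 December 2013.
Base term: 6 December 2013 + 25 years → 6 December 2038.
Opposition Stay Credit: +323 days → 25 October 2039.

October 25, 2039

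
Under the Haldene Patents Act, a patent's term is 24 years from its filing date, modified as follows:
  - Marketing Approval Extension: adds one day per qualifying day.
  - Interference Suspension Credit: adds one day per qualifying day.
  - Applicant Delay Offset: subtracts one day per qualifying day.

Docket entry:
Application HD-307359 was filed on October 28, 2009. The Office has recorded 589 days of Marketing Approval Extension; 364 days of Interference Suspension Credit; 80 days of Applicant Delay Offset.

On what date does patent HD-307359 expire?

Base term: filing date + 24 years → 28 October 2033.
Marketing Approval Extension: +589 days → 9 June 2035.
Interference Suspension Credit: +364 days → 7 June 2036.
Applicant Delay Offset: −80 days → 19 March 2036.

March 19, 2036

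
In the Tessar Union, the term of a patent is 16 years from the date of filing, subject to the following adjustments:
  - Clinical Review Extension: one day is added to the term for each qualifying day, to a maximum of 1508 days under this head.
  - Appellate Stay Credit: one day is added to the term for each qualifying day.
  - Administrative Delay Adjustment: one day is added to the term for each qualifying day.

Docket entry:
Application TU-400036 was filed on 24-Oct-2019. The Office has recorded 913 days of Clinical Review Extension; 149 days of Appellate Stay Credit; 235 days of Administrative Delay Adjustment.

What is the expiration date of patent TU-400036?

May 13, 2039

Base term: filing date + 16 years → 24 October 2035.
Clinical Review Extension: 913 days (within the 1508-day cap) → +913 days → 24 April 2038.
Appellate Stay Credit: +149 days → 20 September 2038.
Administrative Delay Adjustment: +235 days → 13 May 2039.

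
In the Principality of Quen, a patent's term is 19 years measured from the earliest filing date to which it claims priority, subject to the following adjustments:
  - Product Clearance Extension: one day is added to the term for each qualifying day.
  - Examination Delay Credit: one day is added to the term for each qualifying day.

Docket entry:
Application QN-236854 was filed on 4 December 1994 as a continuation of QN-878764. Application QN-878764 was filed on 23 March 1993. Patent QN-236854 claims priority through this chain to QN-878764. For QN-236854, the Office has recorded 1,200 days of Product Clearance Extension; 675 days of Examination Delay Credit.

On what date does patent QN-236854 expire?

Earliest priority filing: 23 March 1993.
Base term: 23 March 1993 + 19 years → 23 March 2012.
Product Clearance Extension: +1200 days → 6 July 2015.
Examination Delay Credit: +675 days → 11 May 2017.

May 11, 2017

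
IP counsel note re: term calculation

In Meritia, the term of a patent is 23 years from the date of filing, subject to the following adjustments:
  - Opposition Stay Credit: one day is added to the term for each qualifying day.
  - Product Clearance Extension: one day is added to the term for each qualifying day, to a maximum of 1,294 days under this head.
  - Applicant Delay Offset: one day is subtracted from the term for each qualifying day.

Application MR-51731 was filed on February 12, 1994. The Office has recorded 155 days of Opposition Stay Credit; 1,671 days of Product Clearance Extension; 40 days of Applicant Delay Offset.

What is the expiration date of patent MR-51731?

Base term: filing date + 23 years → 12 February 2017.
Opposition Stay Credit: +155 days → 17 July 2017.
Product Clearance Extension: 1671 days claimed exceeds the 1294-day cap, so +1294 days → 31 January 2021.
Applicant Delay Offset: −40 days → 22 December 2020.

December 22, 2020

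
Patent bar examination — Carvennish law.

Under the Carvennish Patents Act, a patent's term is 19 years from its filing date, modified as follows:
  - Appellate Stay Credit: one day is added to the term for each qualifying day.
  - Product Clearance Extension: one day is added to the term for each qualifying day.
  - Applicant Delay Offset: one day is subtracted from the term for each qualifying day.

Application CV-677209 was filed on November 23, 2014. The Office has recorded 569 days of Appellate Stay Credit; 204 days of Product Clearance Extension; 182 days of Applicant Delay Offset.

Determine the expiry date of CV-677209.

Base term: filing date + 19 years → 23 November 2033.
Appellate Stay Credit: +569 days → 15 June 2035.
Product Clearance Extension: +204 days → 5 January 2036.
Applicant Delay Offset: −182 days → 7 July 2035.

2035-07-07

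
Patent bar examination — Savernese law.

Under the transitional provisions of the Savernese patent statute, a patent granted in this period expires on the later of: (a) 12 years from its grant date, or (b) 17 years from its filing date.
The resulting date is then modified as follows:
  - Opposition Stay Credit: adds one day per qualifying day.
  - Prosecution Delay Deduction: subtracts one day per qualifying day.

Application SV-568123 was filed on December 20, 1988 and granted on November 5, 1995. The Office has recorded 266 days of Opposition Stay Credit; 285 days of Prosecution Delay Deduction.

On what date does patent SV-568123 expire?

(a) grant + 12 years → 5 November 2007.
(b) filing + 17 years → 20 December 2005.
Later of the two: 5 November 2007.
Opposition Stay Credit: +266 days → 28 July 2008.
Prosecution Delay Deduction: −285 days → 17 October 2007.

2007-10-17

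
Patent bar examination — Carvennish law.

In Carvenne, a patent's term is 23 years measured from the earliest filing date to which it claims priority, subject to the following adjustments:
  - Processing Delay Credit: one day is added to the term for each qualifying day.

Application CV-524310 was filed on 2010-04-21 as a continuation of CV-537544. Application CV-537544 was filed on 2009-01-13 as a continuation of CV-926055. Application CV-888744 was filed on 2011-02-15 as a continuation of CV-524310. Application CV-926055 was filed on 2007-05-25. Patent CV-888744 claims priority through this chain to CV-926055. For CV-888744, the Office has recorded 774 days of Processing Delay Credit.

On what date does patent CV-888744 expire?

2032-07-07

Earliest priority filing: 25 May 2007.
Base term: 25 May 2007 + 23 years → 25 May 2030.
Processing Delay Credit: +774 days → 7 July 2032.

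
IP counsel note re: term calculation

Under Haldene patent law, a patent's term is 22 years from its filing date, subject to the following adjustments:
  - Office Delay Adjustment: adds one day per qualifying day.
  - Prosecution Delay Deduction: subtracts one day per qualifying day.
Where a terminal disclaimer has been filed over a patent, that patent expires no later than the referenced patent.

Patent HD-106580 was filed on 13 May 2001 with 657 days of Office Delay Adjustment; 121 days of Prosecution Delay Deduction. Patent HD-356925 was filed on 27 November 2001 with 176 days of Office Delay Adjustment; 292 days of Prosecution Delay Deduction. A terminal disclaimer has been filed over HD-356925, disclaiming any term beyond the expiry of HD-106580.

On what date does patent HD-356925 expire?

Natural term of HD-356925:
  Base: filing + 22 years → 27 November 2023.
  Office Delay Adjustment: +176 days → 21 May 2024.
  Prosecution Delay Deduction: −292 days → 3 August 2023.
Expiry of referenced patent HD-106580:
  Base: filing + 22 years → 13 May 2023.
  Office Delay Adjustment: +657 days → 28 February 2025.
  Prosecution Delay Deduction: −121 days → 30 October 2024.
Terminal disclaimer: HD-356925 expires on the earlier of 3 August 2023 and 30 October 2024.

August 3, 2023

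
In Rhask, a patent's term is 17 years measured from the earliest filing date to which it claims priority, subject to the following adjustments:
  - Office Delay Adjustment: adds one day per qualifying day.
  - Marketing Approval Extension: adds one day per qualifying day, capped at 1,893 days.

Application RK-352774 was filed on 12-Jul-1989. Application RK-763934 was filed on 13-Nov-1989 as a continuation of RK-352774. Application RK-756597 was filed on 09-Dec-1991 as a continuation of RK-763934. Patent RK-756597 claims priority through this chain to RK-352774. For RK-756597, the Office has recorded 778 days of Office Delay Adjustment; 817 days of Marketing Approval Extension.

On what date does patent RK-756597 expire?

Earliest priority filing: 12 July 1989.
Base term: 12 July 1989 + 17 years → 12 July 2006.
Office Delay Adjustment: +778 days → 28 August 2008.
Marketing Approval Extension: 817 days (within the 1893-day cap) → +817 days → 23 November 2010.

November 23, 2010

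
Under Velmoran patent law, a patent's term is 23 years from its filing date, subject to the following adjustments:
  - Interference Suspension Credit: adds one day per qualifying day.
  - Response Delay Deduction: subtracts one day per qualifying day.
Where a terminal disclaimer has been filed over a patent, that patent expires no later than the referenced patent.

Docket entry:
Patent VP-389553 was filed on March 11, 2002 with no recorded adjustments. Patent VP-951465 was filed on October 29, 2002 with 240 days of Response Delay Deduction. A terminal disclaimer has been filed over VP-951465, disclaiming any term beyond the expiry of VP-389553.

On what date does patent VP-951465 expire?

Natural term of VP-951465:
  Base: filing + 23 years → 29 October 2025.
  Response Delay Deduction: −240 days → 3 March 2025.
Expiry of referenced patent VP-389553:
  Base: filing + 23 years → 11 March 2025.
Terminal disclaimer: VP-951465 expires on the earlier of 3 March 2025 and 11 March 2025.

March 3, 2025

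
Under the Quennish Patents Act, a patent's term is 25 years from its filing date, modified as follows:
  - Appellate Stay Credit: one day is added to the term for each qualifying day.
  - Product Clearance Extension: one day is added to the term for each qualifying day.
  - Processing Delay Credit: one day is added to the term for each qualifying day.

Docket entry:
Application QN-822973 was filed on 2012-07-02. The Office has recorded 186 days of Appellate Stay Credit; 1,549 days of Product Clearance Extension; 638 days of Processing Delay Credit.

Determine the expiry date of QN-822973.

December 31, 2043

Base term: filing date + 25 years → 2 July 2037.
Appellate Stay Credit: +186 days → 4 January 2038.
Product Clearance Extension: +1549 days → 2 April 2042.
Processing Delay Credit: +638 days → 31 December 2043.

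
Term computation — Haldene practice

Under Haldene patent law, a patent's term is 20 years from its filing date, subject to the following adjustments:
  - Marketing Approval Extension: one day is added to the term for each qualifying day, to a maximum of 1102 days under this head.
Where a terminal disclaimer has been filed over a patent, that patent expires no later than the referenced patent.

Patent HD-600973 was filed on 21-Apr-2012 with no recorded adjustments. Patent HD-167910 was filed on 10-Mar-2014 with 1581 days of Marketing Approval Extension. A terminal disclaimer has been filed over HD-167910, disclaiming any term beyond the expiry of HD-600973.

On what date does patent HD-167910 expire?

Natural term of HD-167910:
  Base: filing + 20 years → 10 March 2034.
  Marketing Approval Extension: 1581 days claimed exceeds the 1102-day cap, so +1102 days → 16 March 2037.
Expiry of referenced patent HD-600973:
  Base: filing + 20 years → 21 April 2032.
Terminal disclaimer: HD-167910 expires on the earlier of 16 March 2037 and 21 April 2032.

April 21, 2032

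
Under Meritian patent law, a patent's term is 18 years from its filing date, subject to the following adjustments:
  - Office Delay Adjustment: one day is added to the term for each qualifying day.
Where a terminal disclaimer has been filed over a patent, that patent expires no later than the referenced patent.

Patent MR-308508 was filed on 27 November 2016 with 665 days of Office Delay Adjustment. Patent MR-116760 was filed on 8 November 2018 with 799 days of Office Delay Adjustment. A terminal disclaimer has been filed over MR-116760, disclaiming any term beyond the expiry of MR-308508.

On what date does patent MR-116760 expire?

Natural term of MR-116760:
  Base: filing + 18 years → 8 November 2036.
  Office Delay Adjustment: +799 days → 16 January 2039.
Expiry of referenced patent MR-308508:
  Base: filing + 18 years → 27 November 2034.
  Office Delay Adjustment: +665 days → 22 September 2036.
Terminal disclaimer: MR-116760 expires on the earlier of 16 January 2039 and 22 September 2036.

2036-09-22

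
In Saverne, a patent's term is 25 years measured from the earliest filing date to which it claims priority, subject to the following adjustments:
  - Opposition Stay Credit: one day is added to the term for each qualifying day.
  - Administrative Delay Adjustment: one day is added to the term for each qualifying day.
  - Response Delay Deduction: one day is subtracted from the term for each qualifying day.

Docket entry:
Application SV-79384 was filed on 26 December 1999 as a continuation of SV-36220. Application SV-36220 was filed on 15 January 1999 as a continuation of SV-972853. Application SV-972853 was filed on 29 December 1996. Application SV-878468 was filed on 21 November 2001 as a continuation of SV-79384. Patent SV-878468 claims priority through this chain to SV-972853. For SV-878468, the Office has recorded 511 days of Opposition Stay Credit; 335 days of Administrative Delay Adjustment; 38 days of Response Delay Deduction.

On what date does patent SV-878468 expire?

Earliest priority filing: 29 December 1996.
Base term: 29 December 1996 + 25 years → 29 December 2021.
Opposition Stay Credit: +511 days → 24 May 2023.
Administrative Delay Adjustment: +335 days → 23 April 2024.
Response Delay Deduction: −38 days → 16 March 2024.

March 16, 2024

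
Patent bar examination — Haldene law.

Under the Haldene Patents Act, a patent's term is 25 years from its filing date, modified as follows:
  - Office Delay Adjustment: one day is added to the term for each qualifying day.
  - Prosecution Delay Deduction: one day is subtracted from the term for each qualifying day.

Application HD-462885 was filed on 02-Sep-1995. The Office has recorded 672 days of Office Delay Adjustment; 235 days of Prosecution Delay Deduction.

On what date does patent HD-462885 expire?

2021-11-13

Base term: filing date + 25 years → 2 September 2020.
Office Delay Adjustment: +672 days → 6 July 2022.
Prosecution Delay Deduction: −235 days → 13 November 2021.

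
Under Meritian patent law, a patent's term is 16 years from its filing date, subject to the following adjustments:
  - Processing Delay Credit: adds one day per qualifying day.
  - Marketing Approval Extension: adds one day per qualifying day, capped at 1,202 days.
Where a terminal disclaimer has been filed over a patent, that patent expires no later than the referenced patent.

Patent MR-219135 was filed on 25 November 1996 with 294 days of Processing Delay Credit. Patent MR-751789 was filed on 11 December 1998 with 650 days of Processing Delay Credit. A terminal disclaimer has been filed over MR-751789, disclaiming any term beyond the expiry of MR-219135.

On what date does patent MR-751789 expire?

Natural term of MR-751789:
  Base: filing + 16 years → 11 December 2014.
  Processing Delay Credit: +650 days → 21 September 2016.
Expiry of referenced patent MR-219135:
  Base: filing + 16 years → 25 November 2012.
  Processing Delay Credit: +294 days → 15 September 2013.
Terminal disclaimer: MR-751789 expires on the earlier of 21 September 2016 and 15 September 2013.

September 15, 2013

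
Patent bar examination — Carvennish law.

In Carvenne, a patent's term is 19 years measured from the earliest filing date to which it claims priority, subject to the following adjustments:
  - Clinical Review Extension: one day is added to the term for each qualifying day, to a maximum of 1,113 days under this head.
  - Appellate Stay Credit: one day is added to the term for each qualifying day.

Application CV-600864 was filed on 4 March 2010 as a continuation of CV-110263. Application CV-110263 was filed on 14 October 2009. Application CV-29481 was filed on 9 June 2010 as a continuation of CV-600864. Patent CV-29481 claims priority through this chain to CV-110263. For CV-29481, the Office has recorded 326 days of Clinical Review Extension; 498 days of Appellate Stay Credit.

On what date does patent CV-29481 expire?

2031-01-16

Earliest priority filing: 14 October 2009.
Base term: 14 October 2009 + 19 years → 14 October 2028.
Clinical Review Extension: 326 days (within the 1113-day cap) → +326 days → 5 September 2029.
Appellate Stay Credit: +498 days → 16 January 2031.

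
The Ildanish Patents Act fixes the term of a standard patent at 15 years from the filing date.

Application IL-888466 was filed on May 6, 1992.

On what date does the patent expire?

Filing date + 15 years → 6 May 2007.

May 6, 2007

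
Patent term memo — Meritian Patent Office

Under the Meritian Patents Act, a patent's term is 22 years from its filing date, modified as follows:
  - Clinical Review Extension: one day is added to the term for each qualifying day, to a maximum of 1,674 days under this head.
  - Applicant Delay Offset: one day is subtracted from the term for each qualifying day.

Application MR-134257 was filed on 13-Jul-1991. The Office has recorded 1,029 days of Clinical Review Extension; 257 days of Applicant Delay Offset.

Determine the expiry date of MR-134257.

2015-08-24

Base term: filing date + 22 years → 13 July 2013.
Clinical Review Extension: 1029 days (within the 1674-day cap) → +1029 days → 7 May 2016.
Applicant Delay Offset: −257 days → 24 August 2015.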